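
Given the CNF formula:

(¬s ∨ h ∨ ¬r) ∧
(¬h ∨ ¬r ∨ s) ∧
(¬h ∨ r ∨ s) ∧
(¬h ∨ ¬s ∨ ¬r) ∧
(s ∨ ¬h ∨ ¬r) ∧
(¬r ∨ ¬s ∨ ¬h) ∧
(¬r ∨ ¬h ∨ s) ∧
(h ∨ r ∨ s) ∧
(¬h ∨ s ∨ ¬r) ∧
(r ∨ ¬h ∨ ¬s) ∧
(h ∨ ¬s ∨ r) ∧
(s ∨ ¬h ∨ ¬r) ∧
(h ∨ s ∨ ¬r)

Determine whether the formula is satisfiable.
No

No, the formula is not satisfiable.

No assignment of truth values to the variables can make all 13 clauses true simultaneously.

The formula is UNSAT (unsatisfiable).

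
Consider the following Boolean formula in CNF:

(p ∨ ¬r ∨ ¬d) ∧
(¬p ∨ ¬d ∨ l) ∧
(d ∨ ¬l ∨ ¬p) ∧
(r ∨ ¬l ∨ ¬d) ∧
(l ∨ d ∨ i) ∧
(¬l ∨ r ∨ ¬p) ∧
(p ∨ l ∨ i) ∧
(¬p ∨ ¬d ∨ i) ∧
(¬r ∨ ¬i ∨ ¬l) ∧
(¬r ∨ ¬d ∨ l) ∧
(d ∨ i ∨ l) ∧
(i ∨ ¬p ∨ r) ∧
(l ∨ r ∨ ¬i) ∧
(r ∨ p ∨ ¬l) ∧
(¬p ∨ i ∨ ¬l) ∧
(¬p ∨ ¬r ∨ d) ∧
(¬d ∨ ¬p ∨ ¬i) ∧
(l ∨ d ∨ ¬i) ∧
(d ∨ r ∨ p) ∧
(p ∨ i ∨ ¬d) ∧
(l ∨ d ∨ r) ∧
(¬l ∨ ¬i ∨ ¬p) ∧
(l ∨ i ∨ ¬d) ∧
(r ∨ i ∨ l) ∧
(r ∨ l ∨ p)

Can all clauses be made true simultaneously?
Yes

Yes, the formula is satisfiable.

One satisfying assignment is: d=False, l=True, i=False, r=True, p=False

Verification: With this assignment, all 25 clauses evaluate to true.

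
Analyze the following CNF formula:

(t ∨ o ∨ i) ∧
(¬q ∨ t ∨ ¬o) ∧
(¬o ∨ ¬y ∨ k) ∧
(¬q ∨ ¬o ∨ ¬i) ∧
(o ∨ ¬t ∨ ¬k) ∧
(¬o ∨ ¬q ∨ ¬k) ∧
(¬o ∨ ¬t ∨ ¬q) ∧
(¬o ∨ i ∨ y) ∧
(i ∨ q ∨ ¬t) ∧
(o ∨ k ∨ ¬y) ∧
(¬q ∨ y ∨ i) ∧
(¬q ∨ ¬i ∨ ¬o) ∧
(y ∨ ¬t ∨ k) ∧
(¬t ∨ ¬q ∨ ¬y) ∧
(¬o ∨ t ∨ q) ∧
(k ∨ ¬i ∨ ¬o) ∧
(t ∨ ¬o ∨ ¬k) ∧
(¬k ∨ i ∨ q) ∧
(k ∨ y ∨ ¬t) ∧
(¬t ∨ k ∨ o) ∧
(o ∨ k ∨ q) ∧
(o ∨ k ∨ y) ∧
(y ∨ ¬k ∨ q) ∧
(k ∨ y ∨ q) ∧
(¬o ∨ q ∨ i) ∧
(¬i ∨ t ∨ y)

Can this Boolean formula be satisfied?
Yes

Yes, the formula is satisfiable.

One satisfying assignment is: y=True, t=False, k=True, i=True, o=False, q=False

Verification: With this assignment, all 26 clauses evaluate to true.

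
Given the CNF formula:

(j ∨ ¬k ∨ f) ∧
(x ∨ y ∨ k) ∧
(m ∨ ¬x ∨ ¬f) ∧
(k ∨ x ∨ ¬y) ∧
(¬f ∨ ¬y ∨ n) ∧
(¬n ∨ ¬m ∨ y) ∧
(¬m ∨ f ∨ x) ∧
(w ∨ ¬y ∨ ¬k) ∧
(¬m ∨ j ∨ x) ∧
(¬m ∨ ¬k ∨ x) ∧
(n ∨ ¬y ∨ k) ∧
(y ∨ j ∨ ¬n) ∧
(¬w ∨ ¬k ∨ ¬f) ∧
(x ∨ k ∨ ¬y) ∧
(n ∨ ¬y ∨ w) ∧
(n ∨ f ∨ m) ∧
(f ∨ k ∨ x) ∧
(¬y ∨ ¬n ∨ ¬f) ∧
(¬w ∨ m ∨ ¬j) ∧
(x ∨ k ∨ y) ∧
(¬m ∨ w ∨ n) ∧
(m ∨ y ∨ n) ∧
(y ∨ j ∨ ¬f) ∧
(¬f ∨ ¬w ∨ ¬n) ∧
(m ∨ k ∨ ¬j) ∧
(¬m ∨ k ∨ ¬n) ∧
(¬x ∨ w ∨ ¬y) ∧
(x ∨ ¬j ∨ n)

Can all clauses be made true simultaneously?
Yes

Yes, the formula is satisfiable.

One satisfying assignment is: n=True, f=False, y=False, w=False, j=True, m=False, x=False, k=True

Verification: With this assignment, all 28 clauses evaluate to true.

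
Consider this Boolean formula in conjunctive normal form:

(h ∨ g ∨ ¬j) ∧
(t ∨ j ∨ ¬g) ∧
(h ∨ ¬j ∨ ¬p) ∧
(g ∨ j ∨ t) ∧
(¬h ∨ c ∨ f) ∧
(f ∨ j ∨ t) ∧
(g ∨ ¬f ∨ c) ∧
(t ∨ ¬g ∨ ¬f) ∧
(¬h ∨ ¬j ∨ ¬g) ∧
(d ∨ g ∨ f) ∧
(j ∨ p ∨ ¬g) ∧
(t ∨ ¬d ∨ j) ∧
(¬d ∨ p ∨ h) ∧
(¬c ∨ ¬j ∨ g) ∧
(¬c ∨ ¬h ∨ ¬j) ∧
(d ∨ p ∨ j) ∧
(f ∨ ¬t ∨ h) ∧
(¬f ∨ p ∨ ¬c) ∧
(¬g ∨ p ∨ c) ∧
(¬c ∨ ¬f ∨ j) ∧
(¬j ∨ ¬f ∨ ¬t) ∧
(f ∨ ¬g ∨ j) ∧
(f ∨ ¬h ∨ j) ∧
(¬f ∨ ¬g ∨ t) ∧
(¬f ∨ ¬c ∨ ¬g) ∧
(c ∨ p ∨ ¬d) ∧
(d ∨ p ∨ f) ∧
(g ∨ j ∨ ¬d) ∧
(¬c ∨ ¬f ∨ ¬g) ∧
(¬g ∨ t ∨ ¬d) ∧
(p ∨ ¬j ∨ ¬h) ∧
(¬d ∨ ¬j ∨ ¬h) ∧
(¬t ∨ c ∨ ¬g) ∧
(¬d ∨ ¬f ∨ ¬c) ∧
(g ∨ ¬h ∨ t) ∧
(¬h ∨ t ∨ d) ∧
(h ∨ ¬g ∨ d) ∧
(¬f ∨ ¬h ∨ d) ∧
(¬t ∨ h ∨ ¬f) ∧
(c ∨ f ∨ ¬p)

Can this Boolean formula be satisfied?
No

No, the formula is not satisfiable.

No assignment of truth values to the variables can make all 40 clauses true simultaneously.

The formula is UNSAT (unsatisfiable).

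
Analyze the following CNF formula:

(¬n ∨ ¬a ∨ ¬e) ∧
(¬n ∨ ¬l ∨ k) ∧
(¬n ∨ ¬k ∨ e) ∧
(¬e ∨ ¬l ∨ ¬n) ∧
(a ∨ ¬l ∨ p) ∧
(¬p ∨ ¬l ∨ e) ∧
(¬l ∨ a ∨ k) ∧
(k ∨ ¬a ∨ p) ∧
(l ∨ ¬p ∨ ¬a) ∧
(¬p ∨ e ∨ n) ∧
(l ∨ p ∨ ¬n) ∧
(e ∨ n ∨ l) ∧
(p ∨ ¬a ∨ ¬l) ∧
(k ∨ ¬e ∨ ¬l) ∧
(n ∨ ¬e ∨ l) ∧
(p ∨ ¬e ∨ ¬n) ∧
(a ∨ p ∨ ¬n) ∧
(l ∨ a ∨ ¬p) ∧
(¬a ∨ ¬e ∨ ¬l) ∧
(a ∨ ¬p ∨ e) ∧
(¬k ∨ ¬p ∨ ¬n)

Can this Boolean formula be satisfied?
Yes

Yes, the formula is satisfiable.

One satisfying assignment is: l=True, n=False, k=True, p=True, a=False, e=True

Verification: With this assignment, all 21 clauses evaluate to true.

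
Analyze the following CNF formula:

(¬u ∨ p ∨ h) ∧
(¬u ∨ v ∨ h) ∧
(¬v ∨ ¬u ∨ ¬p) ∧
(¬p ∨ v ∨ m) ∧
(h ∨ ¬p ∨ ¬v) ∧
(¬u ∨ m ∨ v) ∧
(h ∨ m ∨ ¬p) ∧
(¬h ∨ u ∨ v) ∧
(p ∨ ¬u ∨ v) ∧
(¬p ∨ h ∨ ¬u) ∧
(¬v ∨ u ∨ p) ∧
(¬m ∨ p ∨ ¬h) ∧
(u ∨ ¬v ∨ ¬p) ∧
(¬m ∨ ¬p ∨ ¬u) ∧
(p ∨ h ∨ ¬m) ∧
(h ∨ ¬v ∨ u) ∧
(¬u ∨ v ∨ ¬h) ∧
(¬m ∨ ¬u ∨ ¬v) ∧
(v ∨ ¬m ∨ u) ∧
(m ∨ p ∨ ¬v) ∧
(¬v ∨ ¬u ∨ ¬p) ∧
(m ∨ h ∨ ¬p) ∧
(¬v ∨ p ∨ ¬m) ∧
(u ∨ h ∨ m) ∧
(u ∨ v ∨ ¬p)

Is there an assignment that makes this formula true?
No

No, the formula is not satisfiable.

No assignment of truth values to the variables can make all 25 clauses true simultaneously.

The formula is UNSAT (unsatisfiable).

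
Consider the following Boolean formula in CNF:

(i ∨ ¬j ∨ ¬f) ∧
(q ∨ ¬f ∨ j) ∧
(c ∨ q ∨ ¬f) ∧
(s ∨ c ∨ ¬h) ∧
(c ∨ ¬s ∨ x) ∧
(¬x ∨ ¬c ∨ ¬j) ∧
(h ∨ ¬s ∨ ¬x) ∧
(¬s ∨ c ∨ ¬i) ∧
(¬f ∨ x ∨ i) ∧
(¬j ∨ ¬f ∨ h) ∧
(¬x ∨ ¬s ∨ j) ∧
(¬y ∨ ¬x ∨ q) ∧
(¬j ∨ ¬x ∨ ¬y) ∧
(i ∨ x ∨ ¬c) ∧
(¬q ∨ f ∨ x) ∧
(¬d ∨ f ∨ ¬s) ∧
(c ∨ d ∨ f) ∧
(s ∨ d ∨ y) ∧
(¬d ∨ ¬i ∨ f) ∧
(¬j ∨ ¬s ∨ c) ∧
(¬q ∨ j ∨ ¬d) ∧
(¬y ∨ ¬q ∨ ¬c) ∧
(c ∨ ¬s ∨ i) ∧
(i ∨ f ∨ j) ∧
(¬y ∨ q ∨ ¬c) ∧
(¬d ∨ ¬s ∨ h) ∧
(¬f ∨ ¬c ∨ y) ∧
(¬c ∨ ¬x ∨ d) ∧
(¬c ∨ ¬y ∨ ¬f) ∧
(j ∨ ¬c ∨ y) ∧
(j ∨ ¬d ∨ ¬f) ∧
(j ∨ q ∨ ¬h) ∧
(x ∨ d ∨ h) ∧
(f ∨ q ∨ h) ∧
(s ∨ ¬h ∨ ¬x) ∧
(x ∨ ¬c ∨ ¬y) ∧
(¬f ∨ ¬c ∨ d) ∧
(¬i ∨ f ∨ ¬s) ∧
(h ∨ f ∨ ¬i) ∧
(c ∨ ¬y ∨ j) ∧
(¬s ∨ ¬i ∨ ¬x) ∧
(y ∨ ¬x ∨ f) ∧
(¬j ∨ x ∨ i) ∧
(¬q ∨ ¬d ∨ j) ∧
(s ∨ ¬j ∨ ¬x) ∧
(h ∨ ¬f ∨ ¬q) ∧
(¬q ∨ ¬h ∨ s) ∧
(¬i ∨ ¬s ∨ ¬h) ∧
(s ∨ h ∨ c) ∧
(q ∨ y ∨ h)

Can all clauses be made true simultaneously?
No

No, the formula is not satisfiable.

No assignment of truth values to the variables can make all 50 clauses true simultaneously.

The formula is UNSAT (unsatisfiable).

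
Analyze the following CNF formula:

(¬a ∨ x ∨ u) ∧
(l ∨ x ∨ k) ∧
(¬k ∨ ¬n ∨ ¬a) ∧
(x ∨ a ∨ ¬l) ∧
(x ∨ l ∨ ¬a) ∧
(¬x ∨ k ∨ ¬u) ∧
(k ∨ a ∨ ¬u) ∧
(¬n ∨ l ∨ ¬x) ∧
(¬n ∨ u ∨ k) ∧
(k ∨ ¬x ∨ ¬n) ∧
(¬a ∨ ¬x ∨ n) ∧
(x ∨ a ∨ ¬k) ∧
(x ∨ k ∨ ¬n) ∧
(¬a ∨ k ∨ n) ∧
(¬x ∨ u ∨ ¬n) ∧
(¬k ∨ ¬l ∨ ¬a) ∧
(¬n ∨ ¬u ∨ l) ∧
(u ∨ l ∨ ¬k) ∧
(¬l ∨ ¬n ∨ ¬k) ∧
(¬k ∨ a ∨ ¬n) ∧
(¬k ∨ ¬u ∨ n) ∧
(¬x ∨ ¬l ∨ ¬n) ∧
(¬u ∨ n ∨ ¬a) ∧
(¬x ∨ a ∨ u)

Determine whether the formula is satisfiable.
No

No, the formula is not satisfiable.

No assignment of truth values to the variables can make all 24 clauses true simultaneously.

The formula is UNSAT (unsatisfiable).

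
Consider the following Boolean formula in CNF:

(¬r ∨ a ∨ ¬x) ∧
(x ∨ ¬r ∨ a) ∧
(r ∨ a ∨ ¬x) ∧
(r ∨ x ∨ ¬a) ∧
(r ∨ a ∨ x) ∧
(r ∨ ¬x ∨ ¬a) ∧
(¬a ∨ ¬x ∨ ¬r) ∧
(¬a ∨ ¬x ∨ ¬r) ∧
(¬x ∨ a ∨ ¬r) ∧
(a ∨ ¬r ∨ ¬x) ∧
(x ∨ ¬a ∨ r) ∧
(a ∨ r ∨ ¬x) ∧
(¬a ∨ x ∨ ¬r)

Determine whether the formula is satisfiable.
No

No, the formula is not satisfiable.

No assignment of truth values to the variables can make all 13 clauses true simultaneously.

The formula is UNSAT (unsatisfiable).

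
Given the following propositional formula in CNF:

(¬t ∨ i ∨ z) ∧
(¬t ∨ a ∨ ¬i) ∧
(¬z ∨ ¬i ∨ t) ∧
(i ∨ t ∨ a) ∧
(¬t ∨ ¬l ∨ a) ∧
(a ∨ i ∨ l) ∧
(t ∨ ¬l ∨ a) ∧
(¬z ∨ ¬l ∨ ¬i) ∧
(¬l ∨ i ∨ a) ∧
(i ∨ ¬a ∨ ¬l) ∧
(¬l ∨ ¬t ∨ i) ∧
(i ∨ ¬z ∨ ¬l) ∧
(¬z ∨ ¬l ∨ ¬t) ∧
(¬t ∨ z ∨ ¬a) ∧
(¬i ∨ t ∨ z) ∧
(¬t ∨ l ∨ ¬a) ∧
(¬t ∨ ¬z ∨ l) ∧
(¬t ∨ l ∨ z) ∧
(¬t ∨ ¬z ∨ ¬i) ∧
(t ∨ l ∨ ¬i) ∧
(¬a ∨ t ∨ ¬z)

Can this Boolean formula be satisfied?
Yes

Yes, the formula is satisfiable.

One satisfying assignment is: i=False, t=False, z=False, a=True, l=False

Verification: With this assignment, all 21 clauses evaluate to true.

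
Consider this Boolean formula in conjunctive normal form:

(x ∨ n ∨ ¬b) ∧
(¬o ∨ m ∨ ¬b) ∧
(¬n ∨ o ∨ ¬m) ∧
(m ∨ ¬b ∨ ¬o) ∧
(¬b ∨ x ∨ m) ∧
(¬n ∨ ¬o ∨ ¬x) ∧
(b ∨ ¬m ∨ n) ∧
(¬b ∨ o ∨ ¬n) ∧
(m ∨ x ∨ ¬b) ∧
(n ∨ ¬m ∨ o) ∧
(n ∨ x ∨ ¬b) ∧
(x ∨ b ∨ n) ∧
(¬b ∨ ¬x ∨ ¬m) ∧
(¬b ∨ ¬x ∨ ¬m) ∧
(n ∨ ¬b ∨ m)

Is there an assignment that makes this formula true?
Yes

Yes, the formula is satisfiable.

One satisfying assignment is: b=False, x=False, m=False, n=True, o=False

Verification: With this assignment, all 15 clauses evaluate to true.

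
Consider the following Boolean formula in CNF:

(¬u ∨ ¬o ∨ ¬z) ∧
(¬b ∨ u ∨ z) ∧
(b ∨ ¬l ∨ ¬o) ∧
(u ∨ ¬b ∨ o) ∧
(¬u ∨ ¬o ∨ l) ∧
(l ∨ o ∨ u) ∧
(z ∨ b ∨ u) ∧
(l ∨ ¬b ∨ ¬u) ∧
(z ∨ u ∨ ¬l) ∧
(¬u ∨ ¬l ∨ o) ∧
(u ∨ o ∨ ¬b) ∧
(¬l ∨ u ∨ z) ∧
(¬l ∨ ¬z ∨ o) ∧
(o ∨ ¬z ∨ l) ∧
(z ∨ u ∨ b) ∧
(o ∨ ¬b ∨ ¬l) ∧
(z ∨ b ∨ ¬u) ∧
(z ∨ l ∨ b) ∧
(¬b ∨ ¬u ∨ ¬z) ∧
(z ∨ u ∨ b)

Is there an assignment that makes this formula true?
Yes

Yes, the formula is satisfiable.

One satisfying assignment is: u=False, z=True, l=True, b=True, o=True

Verification: With this assignment, all 20 clauses evaluate to true.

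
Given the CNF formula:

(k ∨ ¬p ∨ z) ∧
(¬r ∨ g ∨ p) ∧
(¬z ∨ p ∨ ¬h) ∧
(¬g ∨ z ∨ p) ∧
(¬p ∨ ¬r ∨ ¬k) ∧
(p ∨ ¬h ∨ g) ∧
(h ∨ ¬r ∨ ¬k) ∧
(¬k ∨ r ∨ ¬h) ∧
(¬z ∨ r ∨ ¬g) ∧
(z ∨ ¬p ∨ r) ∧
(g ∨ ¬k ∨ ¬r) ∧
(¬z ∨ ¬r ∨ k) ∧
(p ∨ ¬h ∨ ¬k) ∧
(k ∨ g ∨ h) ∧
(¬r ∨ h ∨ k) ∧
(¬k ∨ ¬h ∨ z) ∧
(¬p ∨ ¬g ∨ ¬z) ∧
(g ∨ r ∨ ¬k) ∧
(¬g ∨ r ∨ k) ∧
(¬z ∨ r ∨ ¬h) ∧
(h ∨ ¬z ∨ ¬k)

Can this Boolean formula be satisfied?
No

No, the formula is not satisfiable.

No assignment of truth values to the variables can make all 21 clauses true simultaneously.

The formula is UNSAT (unsatisfiable).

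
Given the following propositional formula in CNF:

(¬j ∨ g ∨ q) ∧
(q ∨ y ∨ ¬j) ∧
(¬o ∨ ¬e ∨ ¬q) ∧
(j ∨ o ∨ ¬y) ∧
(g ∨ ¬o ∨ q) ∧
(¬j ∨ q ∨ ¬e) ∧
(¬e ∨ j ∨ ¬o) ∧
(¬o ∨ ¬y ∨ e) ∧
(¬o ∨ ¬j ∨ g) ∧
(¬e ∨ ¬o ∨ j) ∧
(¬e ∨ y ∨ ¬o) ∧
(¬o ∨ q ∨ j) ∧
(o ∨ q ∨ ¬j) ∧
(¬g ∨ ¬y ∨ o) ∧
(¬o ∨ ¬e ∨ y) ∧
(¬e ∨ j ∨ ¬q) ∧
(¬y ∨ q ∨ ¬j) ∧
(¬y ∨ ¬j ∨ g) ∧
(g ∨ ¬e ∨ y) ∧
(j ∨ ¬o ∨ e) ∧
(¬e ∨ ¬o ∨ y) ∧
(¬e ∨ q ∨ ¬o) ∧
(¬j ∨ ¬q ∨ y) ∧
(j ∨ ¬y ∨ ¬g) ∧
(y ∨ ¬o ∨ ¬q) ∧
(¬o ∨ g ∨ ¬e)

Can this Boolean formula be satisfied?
Yes

Yes, the formula is satisfiable.

One satisfying assignment is: o=False, e=False, g=False, y=False, q=False, j=False

Verification: With this assignment, all 26 clauses evaluate to true.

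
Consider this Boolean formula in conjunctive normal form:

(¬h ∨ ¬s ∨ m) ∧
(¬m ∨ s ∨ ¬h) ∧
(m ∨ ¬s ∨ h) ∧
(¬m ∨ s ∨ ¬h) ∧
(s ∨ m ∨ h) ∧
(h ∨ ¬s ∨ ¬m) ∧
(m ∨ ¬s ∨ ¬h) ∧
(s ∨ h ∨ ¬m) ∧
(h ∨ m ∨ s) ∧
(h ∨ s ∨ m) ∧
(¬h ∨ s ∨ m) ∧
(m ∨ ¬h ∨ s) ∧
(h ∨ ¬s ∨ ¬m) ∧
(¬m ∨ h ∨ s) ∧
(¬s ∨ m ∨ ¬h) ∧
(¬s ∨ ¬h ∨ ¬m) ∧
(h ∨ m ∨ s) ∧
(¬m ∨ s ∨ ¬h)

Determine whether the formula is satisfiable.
No

No, the formula is not satisfiable.

No assignment of truth values to the variables can make all 18 clauses true simultaneously.

The formula is UNSAT (unsatisfiable).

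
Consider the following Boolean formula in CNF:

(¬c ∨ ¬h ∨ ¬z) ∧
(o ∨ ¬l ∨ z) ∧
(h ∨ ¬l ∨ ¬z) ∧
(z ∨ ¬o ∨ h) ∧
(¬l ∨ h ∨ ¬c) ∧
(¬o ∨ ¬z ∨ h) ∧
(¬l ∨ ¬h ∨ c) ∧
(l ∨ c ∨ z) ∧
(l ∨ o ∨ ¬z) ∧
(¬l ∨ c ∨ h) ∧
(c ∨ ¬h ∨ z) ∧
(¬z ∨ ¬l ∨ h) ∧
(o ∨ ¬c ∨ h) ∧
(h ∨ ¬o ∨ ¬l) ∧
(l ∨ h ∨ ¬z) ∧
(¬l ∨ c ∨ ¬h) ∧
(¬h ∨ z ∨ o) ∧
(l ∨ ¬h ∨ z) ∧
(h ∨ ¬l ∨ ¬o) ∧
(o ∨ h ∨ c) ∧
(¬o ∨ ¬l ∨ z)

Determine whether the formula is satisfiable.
Yes

Yes, the formula is satisfiable.

One satisfying assignment is: l=False, z=True, c=False, o=True, h=True

Verification: With this assignment, all 21 clauses evaluate to true.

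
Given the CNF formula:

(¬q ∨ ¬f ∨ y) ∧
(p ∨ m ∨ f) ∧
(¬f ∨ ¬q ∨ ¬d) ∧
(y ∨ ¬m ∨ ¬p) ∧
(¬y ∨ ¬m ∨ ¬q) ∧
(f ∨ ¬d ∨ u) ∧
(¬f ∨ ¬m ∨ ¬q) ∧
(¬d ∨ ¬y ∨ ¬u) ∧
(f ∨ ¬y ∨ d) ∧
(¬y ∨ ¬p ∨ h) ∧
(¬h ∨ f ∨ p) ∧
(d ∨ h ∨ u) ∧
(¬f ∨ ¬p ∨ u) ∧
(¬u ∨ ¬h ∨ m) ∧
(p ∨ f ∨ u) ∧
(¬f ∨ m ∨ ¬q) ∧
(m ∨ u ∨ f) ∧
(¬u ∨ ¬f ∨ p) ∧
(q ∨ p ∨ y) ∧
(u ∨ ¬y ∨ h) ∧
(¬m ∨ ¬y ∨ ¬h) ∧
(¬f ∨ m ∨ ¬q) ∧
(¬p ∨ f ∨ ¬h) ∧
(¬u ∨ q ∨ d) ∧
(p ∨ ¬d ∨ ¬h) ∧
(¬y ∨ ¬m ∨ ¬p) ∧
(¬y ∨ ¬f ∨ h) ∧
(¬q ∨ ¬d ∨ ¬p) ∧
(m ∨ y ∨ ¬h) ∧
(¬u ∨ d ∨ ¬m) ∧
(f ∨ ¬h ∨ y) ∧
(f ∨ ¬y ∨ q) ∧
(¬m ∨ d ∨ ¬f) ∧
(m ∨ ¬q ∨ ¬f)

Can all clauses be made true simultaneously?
Yes

Yes, the formula is satisfiable.

One satisfying assignment is: q=True, m=False, d=False, y=False, p=True, u=True, h=False, f=False

Verification: With this assignment, all 34 clauses evaluate to true.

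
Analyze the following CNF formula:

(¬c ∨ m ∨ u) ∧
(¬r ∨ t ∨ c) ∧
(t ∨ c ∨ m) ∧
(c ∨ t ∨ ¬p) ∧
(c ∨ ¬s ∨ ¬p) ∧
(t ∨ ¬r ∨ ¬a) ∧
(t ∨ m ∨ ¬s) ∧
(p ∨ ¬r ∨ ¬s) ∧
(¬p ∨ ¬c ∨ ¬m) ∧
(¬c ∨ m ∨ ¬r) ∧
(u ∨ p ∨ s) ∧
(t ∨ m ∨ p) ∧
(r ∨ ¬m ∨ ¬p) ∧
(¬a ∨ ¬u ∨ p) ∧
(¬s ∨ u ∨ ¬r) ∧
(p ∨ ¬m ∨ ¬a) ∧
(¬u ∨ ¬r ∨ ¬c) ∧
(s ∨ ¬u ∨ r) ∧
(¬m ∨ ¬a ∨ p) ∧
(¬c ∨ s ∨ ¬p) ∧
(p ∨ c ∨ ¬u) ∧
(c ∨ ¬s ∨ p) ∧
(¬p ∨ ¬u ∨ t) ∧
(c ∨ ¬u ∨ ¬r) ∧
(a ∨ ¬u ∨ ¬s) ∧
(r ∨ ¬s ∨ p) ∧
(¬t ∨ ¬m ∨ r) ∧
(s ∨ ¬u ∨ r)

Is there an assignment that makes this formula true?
Yes

Yes, the formula is satisfiable.

One satisfying assignment is: t=True, r=True, p=True, s=False, a=False, m=False, c=False, u=False

Verification: With this assignment, all 28 clauses evaluate to true.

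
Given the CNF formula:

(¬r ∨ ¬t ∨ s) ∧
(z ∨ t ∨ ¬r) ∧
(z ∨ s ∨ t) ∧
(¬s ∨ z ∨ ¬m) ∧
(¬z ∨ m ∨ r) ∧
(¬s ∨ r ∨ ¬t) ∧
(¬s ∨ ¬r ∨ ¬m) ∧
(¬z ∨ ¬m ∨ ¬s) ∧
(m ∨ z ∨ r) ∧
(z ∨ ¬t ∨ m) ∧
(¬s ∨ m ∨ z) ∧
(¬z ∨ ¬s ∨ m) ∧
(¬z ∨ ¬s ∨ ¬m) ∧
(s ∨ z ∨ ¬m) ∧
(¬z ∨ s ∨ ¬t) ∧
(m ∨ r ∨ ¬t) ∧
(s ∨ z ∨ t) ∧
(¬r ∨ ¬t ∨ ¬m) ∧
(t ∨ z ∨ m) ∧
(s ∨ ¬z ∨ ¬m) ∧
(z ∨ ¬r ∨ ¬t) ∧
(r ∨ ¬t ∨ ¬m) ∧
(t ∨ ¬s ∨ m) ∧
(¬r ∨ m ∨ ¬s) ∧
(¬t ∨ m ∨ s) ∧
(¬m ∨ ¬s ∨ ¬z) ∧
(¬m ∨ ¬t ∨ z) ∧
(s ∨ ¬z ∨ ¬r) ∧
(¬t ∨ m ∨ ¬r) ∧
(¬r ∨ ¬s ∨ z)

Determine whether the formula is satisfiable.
No

No, the formula is not satisfiable.

No assignment of truth values to the variables can make all 30 clauses true simultaneously.

The formula is UNSAT (unsatisfiable).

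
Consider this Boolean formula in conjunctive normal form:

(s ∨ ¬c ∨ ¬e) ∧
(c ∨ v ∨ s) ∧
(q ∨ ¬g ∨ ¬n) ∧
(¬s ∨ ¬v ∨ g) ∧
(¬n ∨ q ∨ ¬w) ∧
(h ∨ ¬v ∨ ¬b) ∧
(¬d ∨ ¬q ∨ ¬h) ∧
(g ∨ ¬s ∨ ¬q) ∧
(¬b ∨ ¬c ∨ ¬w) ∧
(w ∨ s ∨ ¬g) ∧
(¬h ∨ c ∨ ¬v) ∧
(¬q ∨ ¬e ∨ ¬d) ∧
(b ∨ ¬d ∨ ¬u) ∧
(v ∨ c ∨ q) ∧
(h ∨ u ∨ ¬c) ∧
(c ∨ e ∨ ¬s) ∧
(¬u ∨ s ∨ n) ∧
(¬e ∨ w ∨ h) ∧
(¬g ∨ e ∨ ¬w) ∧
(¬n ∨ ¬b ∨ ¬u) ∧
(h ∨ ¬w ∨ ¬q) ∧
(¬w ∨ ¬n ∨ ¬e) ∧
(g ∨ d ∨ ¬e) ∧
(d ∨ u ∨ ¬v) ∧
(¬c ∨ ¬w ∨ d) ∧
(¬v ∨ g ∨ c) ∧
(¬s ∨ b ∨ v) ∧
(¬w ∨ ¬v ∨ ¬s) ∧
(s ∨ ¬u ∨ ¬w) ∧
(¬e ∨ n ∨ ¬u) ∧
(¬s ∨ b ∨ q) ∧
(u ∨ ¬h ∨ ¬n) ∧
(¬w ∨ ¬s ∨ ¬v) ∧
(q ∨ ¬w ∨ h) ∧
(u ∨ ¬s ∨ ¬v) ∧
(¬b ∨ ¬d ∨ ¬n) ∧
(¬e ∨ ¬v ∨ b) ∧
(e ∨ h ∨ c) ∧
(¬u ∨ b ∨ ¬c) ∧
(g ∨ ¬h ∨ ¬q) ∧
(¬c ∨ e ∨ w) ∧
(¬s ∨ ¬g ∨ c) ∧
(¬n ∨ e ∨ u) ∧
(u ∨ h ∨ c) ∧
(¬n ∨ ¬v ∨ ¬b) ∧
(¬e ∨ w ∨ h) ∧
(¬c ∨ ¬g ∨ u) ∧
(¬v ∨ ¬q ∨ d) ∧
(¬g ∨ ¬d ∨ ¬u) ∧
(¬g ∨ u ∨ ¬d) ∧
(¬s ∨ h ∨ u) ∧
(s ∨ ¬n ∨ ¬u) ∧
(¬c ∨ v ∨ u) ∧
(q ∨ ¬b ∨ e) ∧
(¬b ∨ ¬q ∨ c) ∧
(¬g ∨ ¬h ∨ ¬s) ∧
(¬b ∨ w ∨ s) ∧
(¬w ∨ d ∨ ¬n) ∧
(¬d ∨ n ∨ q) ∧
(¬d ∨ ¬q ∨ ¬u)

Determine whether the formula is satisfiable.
No

No, the formula is not satisfiable.

No assignment of truth values to the variables can make all 60 clauses true simultaneously.

The formula is UNSAT (unsatisfiable).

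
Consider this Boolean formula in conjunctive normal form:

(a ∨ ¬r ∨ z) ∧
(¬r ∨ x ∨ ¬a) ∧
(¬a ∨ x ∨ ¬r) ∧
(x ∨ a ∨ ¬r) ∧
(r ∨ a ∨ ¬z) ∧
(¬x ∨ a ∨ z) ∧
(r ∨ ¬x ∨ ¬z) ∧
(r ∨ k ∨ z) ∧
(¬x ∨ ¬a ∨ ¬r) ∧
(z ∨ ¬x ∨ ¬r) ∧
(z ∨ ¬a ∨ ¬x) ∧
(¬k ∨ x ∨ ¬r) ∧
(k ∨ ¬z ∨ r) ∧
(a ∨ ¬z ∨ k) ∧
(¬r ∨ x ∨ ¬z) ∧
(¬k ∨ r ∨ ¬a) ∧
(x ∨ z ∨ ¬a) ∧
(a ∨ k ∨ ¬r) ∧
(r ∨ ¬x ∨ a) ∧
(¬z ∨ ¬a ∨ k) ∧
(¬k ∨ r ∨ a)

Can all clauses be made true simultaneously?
Yes

Yes, the formula is satisfiable.

One satisfying assignment is: k=True, z=True, r=True, a=False, x=True

Verification: With this assignment, all 21 clauses evaluate to true.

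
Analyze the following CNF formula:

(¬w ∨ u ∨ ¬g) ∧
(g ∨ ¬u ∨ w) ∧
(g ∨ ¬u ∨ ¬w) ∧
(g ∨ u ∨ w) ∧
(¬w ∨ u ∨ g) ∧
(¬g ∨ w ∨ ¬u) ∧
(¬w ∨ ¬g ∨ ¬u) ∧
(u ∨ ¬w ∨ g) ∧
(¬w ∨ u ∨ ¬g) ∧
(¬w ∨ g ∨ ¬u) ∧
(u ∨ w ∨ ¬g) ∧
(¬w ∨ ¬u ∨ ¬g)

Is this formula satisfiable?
No

No, the formula is not satisfiable.

No assignment of truth values to the variables can make all 12 clauses true simultaneously.

The formula is UNSAT (unsatisfiable).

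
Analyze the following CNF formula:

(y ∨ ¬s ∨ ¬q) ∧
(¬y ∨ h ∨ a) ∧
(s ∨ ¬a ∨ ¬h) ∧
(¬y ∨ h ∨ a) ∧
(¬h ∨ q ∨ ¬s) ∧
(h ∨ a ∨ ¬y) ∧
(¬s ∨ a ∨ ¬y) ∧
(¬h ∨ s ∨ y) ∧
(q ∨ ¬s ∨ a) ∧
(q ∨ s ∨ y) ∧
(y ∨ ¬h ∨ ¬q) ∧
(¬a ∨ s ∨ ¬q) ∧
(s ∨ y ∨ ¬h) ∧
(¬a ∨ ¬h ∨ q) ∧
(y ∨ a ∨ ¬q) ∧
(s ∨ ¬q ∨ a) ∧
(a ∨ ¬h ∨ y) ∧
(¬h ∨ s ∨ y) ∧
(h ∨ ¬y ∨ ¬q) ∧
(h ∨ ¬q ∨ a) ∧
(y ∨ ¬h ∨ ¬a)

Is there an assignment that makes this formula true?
Yes

Yes, the formula is satisfiable.

One satisfying assignment is: h=False, a=True, s=False, y=True, q=False

Verification: With this assignment, all 21 clauses evaluate to true.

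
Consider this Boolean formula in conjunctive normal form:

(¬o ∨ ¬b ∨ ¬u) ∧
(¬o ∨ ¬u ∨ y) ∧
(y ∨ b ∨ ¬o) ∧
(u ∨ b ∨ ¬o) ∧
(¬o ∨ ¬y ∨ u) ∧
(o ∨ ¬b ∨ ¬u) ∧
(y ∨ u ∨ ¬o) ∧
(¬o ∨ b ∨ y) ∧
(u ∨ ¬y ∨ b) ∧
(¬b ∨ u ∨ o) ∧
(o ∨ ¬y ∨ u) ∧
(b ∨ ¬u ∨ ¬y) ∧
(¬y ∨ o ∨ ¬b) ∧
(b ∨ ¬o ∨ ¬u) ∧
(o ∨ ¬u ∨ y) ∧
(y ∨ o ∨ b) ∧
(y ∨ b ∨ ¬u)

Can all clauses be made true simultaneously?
No

No, the formula is not satisfiable.

No assignment of truth values to the variables can make all 17 clauses true simultaneously.

The formula is UNSAT (unsatisfiable).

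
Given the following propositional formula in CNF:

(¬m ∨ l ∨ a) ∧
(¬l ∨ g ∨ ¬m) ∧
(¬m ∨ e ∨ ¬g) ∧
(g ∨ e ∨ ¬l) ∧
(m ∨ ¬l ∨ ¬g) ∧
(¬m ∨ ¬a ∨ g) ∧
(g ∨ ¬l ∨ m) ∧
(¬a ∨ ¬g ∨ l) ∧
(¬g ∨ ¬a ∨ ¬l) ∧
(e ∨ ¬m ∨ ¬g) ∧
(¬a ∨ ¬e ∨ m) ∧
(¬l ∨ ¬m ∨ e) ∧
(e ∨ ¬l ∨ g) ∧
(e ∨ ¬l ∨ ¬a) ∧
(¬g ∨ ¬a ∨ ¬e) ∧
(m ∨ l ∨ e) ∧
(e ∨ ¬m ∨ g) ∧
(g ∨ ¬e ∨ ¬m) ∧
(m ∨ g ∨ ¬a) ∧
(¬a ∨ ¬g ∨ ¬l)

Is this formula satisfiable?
Yes

Yes, the formula is satisfiable.

One satisfying assignment is: m=True, l=True, g=True, e=True, a=False

Verification: With this assignment, all 20 clauses evaluate to true.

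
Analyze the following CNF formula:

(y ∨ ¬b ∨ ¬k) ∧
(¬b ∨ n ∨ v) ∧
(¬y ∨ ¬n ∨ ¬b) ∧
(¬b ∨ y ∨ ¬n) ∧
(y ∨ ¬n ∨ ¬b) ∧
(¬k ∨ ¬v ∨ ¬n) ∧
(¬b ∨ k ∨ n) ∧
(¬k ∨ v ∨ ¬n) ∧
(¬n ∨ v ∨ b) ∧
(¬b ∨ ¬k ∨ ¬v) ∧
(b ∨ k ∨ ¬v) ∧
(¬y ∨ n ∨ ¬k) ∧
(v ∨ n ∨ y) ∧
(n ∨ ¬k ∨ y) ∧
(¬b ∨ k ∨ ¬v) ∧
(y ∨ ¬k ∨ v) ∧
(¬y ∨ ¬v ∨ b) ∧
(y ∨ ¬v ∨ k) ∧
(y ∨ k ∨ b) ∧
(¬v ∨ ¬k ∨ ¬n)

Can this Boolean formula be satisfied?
Yes

Yes, the formula is satisfiable.

One satisfying assignment is: y=True, k=False, v=False, n=False, b=False

Verification: With this assignment, all 20 clauses evaluate to true.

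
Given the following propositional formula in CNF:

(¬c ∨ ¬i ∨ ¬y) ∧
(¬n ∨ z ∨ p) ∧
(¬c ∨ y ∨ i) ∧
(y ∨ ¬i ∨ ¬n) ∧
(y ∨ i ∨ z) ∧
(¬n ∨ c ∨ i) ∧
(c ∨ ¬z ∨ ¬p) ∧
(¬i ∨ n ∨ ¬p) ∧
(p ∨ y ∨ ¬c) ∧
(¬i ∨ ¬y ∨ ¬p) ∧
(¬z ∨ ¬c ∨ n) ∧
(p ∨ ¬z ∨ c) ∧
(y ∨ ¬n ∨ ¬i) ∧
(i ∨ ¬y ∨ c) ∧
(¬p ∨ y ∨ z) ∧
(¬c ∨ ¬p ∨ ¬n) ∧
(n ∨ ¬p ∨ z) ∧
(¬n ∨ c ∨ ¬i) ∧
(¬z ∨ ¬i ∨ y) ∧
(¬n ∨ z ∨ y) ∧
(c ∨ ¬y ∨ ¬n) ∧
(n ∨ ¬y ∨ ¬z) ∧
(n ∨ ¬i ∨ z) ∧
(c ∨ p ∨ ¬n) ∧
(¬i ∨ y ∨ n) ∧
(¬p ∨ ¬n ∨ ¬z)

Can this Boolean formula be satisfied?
Yes

Yes, the formula is satisfiable.

One satisfying assignment is: i=False, z=False, p=False, y=True, c=True, n=False

Verification: With this assignment, all 26 clauses evaluate to true.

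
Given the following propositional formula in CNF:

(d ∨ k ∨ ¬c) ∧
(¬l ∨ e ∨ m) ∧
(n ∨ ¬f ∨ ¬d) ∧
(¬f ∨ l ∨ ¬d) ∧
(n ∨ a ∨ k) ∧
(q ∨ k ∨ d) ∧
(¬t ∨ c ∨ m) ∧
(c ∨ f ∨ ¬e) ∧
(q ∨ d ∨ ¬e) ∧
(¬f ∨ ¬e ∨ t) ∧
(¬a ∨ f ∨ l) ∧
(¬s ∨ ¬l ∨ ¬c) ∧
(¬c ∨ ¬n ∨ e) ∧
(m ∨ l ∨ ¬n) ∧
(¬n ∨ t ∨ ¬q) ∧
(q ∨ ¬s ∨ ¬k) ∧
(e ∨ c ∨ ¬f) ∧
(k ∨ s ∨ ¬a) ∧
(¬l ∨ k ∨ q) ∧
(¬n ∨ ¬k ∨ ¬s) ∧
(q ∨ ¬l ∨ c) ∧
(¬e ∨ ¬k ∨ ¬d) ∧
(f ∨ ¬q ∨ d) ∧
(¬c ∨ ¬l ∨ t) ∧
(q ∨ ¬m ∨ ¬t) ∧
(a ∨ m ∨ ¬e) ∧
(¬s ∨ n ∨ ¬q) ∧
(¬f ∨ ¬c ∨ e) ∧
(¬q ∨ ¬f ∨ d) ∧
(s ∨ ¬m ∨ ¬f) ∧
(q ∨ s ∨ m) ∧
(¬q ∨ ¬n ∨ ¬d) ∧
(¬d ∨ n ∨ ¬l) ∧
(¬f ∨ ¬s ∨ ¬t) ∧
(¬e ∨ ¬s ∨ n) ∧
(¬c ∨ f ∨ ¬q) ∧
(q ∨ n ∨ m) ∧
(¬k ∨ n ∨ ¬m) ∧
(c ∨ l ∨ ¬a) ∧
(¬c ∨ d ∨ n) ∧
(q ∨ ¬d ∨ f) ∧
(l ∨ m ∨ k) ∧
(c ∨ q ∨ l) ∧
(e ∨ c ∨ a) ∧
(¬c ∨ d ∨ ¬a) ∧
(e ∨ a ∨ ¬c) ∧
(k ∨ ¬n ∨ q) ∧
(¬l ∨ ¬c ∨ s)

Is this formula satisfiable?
No

No, the formula is not satisfiable.

No assignment of truth values to the variables can make all 48 clauses true simultaneously.

The formula is UNSAT (unsatisfiable).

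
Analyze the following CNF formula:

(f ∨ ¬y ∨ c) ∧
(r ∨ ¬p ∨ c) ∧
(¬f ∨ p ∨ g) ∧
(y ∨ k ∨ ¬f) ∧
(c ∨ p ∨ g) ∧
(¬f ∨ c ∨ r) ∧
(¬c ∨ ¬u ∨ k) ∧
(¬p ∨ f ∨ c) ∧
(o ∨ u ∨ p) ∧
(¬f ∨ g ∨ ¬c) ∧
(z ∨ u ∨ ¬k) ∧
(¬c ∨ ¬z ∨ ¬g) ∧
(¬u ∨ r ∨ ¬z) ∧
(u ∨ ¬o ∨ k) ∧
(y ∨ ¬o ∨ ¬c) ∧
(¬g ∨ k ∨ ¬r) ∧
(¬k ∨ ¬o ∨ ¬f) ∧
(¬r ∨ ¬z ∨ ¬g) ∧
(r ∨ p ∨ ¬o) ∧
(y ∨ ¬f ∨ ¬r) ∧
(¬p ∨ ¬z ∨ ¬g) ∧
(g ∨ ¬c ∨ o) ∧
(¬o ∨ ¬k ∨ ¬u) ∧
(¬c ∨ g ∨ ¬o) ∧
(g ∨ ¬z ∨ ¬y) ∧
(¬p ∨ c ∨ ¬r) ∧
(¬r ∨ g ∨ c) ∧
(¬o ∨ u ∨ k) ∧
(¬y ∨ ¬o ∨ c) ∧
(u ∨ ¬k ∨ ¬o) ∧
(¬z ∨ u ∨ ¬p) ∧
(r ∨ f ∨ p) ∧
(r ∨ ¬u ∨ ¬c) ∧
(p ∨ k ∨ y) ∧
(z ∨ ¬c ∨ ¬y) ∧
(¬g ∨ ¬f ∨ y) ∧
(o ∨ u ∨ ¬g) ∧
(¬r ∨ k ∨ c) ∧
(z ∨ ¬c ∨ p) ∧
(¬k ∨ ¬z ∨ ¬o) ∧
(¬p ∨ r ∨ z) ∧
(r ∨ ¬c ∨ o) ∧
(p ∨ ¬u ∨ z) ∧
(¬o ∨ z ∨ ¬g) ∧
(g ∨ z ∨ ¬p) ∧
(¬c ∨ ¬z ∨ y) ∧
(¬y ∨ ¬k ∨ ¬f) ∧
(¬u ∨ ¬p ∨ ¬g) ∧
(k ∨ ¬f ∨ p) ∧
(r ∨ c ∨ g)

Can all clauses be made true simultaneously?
No

No, the formula is not satisfiable.

No assignment of truth values to the variables can make all 50 clauses true simultaneously.

The formula is UNSAT (unsatisfiable).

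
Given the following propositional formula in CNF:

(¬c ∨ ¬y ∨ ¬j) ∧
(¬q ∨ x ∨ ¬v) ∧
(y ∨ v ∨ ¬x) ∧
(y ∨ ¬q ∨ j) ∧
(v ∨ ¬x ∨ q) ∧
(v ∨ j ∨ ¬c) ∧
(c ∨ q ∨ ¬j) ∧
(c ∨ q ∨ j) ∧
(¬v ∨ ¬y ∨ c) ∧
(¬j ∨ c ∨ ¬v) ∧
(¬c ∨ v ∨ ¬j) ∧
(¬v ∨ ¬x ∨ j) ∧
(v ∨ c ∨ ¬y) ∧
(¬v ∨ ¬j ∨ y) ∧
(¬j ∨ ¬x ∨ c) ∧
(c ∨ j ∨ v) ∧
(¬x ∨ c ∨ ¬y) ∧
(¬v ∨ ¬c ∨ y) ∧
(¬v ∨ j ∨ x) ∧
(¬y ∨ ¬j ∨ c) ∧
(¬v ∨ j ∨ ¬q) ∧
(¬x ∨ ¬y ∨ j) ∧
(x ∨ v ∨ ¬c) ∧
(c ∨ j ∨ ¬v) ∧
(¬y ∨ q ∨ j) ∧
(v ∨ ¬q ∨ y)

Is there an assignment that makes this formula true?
No

No, the formula is not satisfiable.

No assignment of truth values to the variables can make all 26 clauses true simultaneously.

The formula is UNSAT (unsatisfiable).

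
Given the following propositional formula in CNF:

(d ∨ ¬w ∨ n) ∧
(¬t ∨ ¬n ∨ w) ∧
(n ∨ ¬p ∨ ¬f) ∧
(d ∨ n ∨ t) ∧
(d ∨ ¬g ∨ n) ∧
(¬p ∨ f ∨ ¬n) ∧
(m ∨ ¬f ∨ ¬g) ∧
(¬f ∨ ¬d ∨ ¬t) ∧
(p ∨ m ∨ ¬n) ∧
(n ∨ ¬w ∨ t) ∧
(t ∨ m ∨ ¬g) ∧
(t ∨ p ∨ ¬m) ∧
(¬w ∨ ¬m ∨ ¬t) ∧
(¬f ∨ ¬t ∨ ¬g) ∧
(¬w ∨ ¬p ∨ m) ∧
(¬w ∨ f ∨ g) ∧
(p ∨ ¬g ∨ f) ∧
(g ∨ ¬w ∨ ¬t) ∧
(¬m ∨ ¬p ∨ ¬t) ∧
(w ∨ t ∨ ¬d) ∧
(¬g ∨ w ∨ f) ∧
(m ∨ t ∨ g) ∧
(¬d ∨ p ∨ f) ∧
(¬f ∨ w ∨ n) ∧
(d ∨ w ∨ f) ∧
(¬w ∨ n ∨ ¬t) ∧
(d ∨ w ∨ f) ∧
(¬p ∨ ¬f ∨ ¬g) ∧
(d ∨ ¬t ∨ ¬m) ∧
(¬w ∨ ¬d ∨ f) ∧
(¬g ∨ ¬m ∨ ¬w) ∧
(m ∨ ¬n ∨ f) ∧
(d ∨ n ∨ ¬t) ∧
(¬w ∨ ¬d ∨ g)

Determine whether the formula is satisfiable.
Yes

Yes, the formula is satisfiable.

One satisfying assignment is: n=False, w=False, m=False, g=False, f=False, d=True, p=True, t=True

Verification: With this assignment, all 34 clauses evaluate to true.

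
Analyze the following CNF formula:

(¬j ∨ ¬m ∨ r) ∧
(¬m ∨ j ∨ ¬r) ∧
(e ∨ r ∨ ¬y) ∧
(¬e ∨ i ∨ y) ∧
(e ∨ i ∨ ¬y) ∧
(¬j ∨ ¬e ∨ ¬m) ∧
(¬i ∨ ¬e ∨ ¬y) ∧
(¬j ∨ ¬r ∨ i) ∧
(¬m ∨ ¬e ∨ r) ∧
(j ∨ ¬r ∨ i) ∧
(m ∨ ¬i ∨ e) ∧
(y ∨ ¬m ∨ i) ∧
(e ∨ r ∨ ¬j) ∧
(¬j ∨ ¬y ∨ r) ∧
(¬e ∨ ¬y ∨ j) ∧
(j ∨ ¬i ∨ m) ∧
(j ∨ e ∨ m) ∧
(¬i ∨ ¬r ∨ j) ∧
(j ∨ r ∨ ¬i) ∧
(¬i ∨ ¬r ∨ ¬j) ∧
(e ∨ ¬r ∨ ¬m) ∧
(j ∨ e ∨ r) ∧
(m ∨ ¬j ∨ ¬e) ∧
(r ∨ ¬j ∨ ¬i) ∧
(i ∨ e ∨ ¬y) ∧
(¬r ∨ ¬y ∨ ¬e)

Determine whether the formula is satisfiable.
No

No, the formula is not satisfiable.

No assignment of truth values to the variables can make all 26 clauses true simultaneously.

The formula is UNSAT (unsatisfiable).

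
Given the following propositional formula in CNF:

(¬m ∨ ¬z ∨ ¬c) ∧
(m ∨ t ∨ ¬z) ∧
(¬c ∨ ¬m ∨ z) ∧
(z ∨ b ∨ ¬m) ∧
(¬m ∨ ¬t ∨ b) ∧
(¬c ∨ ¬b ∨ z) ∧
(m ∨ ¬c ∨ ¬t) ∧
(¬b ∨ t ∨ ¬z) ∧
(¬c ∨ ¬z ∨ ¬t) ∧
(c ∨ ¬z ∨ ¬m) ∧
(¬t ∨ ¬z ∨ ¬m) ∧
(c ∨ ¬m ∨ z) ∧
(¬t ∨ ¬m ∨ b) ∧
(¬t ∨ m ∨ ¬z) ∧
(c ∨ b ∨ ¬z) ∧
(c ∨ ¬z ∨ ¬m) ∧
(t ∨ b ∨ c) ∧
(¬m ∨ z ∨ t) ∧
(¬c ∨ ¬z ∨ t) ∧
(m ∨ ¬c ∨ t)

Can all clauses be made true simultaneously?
Yes

Yes, the formula is satisfiable.

One satisfying assignment is: z=False, t=True, b=False, m=False, c=False

Verification: With this assignment, all 20 clauses evaluate to true.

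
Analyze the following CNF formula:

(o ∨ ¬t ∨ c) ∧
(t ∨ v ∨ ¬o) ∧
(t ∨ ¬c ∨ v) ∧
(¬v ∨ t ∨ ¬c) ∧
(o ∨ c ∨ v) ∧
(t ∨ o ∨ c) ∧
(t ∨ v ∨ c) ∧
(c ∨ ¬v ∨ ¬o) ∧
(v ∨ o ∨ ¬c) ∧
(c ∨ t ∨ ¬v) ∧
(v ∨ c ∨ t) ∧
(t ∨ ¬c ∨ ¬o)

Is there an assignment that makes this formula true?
Yes

Yes, the formula is satisfiable.

One satisfying assignment is: c=False, v=False, t=True, o=True

Verification: With this assignment, all 12 clauses evaluate to true.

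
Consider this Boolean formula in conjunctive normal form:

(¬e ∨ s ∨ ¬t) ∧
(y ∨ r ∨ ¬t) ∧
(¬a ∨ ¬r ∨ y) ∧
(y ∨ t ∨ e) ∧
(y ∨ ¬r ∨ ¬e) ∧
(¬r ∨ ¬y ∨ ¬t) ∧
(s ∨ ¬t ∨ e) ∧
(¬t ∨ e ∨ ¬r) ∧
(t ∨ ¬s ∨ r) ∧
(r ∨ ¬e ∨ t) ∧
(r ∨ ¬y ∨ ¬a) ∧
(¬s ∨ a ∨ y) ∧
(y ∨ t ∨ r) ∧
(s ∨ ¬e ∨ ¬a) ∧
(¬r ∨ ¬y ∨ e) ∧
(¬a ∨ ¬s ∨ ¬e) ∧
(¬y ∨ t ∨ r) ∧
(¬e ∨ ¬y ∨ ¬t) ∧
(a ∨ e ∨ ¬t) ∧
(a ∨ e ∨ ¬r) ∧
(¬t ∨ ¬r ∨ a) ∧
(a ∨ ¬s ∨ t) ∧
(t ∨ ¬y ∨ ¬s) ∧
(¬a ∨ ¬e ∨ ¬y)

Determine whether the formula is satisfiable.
Yes

Yes, the formula is satisfiable.

One satisfying assignment is: s=False, r=True, e=True, a=False, t=False, y=True

Verification: With this assignment, all 24 clauses evaluate to true.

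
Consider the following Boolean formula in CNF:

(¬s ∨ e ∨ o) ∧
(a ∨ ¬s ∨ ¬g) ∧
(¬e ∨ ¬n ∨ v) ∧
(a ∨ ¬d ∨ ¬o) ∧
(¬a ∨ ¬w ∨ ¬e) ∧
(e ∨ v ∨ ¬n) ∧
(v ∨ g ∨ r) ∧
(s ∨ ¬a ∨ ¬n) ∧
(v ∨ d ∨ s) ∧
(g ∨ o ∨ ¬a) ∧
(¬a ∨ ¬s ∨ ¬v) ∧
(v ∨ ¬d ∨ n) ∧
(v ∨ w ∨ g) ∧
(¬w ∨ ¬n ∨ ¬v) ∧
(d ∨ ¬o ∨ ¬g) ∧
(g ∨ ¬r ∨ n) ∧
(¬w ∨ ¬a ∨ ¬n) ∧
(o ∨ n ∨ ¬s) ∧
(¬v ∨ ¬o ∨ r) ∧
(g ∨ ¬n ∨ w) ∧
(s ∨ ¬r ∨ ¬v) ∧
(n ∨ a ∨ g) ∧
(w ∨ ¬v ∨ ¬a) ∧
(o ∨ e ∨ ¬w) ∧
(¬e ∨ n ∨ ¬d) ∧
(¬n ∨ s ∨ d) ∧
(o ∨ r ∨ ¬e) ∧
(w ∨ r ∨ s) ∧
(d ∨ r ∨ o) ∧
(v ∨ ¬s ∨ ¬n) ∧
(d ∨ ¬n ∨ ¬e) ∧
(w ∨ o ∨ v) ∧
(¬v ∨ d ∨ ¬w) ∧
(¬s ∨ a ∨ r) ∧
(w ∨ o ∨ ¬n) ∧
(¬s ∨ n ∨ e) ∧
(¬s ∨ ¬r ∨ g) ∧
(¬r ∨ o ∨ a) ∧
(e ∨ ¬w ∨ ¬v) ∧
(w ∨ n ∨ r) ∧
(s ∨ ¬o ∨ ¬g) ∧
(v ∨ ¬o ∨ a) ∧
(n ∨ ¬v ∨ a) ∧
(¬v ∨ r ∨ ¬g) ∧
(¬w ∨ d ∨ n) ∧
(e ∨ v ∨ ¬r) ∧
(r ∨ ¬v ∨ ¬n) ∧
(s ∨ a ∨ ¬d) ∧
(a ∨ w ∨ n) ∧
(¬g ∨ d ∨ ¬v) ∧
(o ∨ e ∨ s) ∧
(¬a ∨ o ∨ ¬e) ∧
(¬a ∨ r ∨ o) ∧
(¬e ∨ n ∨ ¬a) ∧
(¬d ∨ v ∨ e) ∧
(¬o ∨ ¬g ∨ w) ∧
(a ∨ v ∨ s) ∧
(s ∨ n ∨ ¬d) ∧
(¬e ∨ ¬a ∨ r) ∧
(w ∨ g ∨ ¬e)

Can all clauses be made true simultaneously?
No

No, the formula is not satisfiable.

No assignment of truth values to the variables can make all 60 clauses true simultaneously.

The formula is UNSAT (unsatisfiable).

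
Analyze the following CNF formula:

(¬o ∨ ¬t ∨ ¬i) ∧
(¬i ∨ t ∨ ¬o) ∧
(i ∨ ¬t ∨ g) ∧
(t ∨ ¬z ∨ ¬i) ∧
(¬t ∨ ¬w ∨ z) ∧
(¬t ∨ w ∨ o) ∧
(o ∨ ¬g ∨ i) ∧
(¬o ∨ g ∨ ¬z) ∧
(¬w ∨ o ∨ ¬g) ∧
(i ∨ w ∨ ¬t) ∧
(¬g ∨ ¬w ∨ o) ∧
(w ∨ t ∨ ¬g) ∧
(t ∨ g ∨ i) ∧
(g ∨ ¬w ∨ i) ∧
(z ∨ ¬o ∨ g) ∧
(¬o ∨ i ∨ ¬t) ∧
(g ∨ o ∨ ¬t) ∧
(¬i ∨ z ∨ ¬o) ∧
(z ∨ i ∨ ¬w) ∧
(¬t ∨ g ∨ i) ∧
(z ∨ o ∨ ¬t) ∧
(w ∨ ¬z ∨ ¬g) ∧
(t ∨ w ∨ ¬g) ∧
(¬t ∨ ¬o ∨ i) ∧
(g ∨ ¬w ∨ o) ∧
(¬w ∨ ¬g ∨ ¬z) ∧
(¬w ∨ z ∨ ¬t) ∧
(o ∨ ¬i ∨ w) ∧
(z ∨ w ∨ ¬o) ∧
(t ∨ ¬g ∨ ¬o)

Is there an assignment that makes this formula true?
No

No, the formula is not satisfiable.

No assignment of truth values to the variables can make all 30 clauses true simultaneously.

The formula is UNSAT (unsatisfiable).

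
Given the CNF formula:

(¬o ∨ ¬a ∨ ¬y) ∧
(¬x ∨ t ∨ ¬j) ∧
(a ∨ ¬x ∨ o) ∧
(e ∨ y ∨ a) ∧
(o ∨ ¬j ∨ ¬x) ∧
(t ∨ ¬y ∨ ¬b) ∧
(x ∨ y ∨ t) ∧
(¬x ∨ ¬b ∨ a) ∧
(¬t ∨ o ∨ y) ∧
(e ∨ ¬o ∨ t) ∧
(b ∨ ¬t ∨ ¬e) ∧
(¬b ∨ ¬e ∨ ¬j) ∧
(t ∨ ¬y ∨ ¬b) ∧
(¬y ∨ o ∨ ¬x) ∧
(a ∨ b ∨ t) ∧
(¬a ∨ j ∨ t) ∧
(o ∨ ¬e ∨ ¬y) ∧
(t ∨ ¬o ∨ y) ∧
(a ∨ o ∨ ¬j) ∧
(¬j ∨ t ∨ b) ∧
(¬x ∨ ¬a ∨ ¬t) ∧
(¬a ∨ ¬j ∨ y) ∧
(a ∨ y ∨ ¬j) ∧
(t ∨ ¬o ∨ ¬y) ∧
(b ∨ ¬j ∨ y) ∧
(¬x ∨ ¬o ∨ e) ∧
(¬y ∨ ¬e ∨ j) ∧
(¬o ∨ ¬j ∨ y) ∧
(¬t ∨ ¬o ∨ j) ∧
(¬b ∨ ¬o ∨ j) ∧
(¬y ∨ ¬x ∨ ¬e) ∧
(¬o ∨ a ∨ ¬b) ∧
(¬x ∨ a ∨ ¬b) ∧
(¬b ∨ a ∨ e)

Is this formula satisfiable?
Yes

Yes, the formula is satisfiable.

One satisfying assignment is: b=False, j=False, e=False, x=False, o=False, y=True, a=False, t=True

Verification: With this assignment, all 34 clauses evaluate to true.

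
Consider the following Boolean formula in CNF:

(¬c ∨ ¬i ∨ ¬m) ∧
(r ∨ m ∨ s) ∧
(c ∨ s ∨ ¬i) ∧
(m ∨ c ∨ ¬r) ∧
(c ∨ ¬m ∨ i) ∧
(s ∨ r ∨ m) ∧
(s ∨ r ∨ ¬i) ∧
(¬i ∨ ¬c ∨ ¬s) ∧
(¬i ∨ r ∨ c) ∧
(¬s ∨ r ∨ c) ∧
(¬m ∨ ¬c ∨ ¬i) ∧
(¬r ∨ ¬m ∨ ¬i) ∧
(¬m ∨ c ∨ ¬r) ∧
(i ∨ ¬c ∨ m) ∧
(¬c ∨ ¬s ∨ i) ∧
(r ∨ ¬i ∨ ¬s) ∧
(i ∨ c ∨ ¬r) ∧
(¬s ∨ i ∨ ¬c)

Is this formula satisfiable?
Yes

Yes, the formula is satisfiable.

One satisfying assignment is: m=False, i=True, s=False, r=True, c=True

Verification: With this assignment, all 18 clauses evaluate to true.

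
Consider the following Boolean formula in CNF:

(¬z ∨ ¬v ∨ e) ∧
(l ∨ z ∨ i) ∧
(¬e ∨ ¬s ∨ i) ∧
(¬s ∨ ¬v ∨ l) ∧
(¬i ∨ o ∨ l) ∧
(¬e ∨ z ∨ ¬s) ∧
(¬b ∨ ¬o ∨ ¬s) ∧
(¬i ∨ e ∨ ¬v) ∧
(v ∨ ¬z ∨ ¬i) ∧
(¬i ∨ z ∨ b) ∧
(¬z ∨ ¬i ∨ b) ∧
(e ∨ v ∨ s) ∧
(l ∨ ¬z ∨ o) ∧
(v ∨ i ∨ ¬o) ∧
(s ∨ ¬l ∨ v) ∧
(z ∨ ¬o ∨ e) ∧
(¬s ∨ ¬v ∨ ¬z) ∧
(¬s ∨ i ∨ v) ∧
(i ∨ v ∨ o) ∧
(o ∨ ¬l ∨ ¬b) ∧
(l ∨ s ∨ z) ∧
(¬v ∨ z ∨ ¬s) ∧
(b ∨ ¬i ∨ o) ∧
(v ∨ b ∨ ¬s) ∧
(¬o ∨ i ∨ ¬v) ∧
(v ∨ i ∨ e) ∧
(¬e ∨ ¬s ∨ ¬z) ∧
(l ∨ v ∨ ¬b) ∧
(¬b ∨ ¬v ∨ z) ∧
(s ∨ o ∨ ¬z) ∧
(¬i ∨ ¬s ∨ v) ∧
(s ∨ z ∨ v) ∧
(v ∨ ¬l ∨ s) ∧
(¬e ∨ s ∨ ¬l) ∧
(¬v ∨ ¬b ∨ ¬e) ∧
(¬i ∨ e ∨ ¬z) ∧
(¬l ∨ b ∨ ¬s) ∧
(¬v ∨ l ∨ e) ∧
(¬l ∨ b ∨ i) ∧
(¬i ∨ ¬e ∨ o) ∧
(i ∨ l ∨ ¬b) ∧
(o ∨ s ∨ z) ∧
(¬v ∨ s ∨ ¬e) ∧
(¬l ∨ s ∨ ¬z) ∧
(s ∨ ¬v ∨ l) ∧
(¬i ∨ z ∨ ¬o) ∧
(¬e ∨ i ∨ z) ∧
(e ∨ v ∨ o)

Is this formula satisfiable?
No

No, the formula is not satisfiable.

No assignment of truth values to the variables can make all 48 clauses true simultaneously.

The formula is UNSAT (unsatisfiable).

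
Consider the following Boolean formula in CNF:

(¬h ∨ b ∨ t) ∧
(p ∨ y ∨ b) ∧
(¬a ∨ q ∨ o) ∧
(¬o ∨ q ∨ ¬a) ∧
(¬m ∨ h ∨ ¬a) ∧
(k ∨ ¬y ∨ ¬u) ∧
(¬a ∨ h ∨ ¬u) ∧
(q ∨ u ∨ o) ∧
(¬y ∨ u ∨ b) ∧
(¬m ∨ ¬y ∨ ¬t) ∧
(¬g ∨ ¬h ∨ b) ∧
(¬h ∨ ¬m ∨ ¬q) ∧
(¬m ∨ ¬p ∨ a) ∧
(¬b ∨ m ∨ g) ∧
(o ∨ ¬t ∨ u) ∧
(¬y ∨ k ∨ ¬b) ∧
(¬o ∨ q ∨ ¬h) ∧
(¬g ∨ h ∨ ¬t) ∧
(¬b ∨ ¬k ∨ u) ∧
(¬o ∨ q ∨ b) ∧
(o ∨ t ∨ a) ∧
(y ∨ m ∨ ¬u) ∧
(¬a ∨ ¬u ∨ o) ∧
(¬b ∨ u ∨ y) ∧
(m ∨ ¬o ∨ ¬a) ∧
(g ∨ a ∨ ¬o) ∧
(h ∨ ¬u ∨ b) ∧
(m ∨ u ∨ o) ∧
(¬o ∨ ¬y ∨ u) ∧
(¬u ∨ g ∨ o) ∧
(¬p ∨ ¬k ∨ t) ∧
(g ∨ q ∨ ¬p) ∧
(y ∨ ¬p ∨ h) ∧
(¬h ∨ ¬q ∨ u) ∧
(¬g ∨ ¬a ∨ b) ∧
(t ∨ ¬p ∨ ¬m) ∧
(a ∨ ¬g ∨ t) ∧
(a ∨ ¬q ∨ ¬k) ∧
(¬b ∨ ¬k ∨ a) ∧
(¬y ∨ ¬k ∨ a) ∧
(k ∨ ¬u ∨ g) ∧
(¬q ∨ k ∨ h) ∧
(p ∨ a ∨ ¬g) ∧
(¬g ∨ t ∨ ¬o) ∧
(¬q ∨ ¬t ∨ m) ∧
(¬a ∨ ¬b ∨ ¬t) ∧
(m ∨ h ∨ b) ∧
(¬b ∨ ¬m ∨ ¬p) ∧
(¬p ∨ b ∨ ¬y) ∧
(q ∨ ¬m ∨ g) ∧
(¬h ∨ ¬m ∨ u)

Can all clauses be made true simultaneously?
No

No, the formula is not satisfiable.

No assignment of truth values to the variables can make all 51 clauses true simultaneously.

The formula is UNSAT (unsatisfiable).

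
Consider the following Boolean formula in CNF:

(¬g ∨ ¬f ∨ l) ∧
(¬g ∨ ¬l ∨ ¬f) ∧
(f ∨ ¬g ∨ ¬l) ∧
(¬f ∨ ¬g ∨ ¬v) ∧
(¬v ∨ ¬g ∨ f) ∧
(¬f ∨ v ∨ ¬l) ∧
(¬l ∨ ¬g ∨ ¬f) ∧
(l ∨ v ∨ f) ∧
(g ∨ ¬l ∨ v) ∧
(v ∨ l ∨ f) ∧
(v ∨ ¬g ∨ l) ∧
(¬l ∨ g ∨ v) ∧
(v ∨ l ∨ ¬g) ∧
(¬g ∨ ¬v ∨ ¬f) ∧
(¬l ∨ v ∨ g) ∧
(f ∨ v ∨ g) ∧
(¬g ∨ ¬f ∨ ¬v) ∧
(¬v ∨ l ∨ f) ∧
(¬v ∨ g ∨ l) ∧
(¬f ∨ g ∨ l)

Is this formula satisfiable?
Yes

Yes, the formula is satisfiable.

One satisfying assignment is: f=False, l=True, g=False, v=True

Verification: With this assignment, all 20 clauses evaluate to true.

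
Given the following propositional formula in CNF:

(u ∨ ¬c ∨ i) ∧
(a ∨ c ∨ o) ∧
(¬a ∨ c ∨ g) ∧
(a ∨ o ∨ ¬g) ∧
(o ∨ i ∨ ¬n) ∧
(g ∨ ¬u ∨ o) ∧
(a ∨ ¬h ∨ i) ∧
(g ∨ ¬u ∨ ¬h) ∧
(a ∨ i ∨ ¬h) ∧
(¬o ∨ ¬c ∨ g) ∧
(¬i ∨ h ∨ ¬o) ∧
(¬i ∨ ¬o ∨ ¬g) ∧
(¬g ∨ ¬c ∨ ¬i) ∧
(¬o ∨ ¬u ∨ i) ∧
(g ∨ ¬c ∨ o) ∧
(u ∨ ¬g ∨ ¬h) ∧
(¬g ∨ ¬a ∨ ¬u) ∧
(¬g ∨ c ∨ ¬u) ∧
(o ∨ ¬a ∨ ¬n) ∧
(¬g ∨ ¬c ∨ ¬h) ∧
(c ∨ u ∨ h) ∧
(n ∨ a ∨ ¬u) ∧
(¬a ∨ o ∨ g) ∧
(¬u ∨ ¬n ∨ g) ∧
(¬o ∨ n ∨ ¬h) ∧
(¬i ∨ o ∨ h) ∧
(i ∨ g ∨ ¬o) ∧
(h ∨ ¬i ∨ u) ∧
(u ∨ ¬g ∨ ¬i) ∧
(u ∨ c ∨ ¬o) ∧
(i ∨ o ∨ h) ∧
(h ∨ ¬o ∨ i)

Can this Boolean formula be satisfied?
No

No, the formula is not satisfiable.

No assignment of truth values to the variables can make all 32 clauses true simultaneously.

The formula is UNSAT (unsatisfiable).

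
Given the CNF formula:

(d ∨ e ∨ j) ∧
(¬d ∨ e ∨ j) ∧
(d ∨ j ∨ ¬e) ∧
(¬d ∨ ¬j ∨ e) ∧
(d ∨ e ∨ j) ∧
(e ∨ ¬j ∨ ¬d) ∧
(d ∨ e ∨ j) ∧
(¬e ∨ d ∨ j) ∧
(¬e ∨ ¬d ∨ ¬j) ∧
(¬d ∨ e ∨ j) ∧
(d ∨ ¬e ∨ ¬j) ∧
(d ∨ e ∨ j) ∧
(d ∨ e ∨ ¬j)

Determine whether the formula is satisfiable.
Yes

Yes, the formula is satisfiable.

One satisfying assignment is: d=True, j=False, e=True

Verification: With this assignment, all 13 clauses evaluate to true.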